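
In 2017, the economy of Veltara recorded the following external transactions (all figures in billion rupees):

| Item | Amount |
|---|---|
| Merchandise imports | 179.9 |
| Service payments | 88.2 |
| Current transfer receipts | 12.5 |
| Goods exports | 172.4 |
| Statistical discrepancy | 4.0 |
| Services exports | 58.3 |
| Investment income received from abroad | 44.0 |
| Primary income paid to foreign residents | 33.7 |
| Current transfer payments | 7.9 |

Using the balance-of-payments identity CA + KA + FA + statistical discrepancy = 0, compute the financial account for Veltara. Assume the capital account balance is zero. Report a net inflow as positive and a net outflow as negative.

Goods balance = 172.4 - 179.9 = -7.5
Services balance = 58.3 - 88.2 = -29.9
Trade balance (goods + services) = -7.5 + (-29.9) = -37.4
Net primary income = 44.0 - 33.7 = 10.3
Net secondary income = 12.5 - 7.9 = 4.6
Current account = -37.4 + 10.3 + 4.6 = -22.5
Financial account = -(-22.5 + 4.0) = 18.5

18.5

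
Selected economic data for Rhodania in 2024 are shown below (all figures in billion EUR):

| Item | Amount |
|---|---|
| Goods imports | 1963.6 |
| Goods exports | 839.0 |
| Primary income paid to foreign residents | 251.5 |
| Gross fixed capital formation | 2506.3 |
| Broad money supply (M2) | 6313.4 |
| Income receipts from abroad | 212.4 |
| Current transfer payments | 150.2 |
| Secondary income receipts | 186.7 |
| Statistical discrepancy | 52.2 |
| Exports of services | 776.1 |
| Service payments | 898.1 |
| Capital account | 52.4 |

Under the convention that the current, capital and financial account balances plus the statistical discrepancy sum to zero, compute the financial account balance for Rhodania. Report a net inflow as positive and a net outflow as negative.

1144.6

Goods balance = 839.0 - 1963.6 = -1124.6
Services balance = 776.1 - 898.1 = -122.0
Trade balance (goods + services) = -1124.6 + (-122.0) = -1246.6
Net primary income = 212.4 - 251.5 = -39.1
Net secondary income = 186.7 - 150.2 = 36.5
Current account = -1246.6 + (-39.1) + 36.5 = -1249.2
Financial account = -(-1249.2 + 52.4 + 52.2) = 1144.6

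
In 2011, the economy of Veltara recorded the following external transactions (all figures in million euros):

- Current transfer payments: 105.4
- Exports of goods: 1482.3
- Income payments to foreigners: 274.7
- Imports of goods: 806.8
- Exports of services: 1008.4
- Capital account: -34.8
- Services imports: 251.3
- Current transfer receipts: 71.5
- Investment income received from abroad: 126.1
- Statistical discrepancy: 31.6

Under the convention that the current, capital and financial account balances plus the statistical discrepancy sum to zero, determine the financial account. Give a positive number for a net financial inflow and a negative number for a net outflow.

-1246.9

Goods balance = 1482.3 - 806.8 = 675.5
Services balance = 1008.4 - 251.3 = 757.1
Trade balance (goods + services) = 675.5 + 757.1 = 1432.6
Net primary income = 126.1 - 274.7 = -148.6
Net secondary income = 71.5 - 105.4 = -33.9
Current account = 1432.6 + (-148.6) + (-33.9) = 1250.1
Financial account = -(1250.1 + (-34.8) + 31.6) = -1246.9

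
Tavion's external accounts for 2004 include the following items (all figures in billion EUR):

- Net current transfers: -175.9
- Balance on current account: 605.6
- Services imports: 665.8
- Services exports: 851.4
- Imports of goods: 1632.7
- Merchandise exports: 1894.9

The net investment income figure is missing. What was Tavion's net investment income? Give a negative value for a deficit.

333.7

Current account = goods balance + services balance + net primary income + net secondary income
Sum of the known components = 271.9
Net investment income = CA - (known components) = 605.6 - 271.9 = 333.7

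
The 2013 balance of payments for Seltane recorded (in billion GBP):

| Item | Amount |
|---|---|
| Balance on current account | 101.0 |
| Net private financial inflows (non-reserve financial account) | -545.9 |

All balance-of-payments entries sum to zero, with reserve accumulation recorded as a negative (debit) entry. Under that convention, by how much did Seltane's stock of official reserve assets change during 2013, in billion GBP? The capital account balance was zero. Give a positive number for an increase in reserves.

-444.9

Official reserve transactions balance = -(101.0 + (-545.9)) = 444.9
An accumulation of reserves is recorded as a debit (negative entry), so the change in the stock of reserves is the negative of that balance.
Change in official reserves = -(444.9) = -444.9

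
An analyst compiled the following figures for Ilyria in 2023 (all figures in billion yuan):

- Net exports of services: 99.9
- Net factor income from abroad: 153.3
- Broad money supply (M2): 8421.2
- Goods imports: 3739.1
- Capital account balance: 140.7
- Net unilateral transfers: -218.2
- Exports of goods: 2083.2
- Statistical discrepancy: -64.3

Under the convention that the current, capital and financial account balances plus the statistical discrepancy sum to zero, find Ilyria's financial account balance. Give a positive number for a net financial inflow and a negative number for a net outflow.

Goods balance = 2083.2 - 3739.1 = -1655.9
Services balance = 99.9
Trade balance (goods + services) = -1655.9 + 99.9 = -1556.0
Net primary income = 153.3
Net secondary income = -218.2
Current account = -1556.0 + 153.3 + (-218.2) = -1620.9
Financial account = -(-1620.9 + 140.7 + (-64.3)) = 1544.5

1544.5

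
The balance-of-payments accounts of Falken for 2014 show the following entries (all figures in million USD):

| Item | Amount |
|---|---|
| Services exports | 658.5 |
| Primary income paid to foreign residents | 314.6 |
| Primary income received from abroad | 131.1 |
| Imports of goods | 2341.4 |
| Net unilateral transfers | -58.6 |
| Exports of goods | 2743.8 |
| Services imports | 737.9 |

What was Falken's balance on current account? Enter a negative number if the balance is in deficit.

80.9

Goods balance = 2743.8 - 2341.4 = 402.4
Services balance = 658.5 - 737.9 = -79.4
Trade balance (goods + services) = 402.4 + (-79.4) = 323.0
Net primary income = 131.1 - 314.6 = -183.5
Net secondary income = -58.6
Current account = 323.0 + (-183.5) + (-58.6) = 80.9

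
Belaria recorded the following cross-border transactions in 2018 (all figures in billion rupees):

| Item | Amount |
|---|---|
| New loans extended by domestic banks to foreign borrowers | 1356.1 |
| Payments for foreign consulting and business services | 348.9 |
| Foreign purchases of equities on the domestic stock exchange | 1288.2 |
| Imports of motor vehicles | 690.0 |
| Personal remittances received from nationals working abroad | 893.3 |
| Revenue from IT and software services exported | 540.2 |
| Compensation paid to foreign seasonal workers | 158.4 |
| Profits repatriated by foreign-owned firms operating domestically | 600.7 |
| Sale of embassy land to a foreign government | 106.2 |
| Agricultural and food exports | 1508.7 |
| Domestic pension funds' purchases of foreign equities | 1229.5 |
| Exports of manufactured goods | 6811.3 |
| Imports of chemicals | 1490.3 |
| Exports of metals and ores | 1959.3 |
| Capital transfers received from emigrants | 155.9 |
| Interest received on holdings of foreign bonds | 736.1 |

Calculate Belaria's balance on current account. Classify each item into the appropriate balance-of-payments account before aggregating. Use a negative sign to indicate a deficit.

Goods: -1490.3 + 6811.3 + 1959.3 - 690.0 + 1508.7 = 8099.0
Services: -348.9 + 540.2 = 191.3
Primary income: -158.4 + 736.1 - 600.7 = -23.0
Secondary income: 893.3
Current account = 8099.0 + 191.3 + (-23.0) + 893.3 = 9160.6
(Excluded from the current account — financial account: new loans extended by domestic banks to foreign borrowers 1356.1, foreign purchases of equities on the domestic stock exchange 1288.2, domestic pension funds' purchases of foreign equities 1229.5; capital account: sale of embassy land to a foreign government 106.2, capital transfers received from emigrants 155.9.)

9160.6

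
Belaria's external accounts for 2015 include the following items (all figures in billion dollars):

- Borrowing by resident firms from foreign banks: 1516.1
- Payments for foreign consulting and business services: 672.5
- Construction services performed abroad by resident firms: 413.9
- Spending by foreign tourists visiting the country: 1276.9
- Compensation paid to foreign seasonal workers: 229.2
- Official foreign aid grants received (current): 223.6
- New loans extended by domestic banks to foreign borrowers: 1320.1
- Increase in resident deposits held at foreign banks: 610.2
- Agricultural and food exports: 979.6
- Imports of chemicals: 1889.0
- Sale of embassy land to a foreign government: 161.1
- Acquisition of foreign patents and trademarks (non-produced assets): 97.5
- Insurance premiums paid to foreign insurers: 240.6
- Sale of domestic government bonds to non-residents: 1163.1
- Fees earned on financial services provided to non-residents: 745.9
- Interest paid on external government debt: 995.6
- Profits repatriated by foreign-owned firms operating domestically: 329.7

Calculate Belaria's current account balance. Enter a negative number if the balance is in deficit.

Goods: 979.6 - 1889.0 = -909.4
Services: -672.5 - 240.6 + 745.9 + 413.9 + 1276.9 = 1523.6
Primary income: -995.6 - 229.2 - 329.7 = -1554.5
Secondary income: 223.6
Current account = (-909.4) + 1523.6 + (-1554.5) + 223.6 = -716.7
(Excluded from the current account — financial account: borrowing by resident firms from foreign banks 1516.1, new loans extended by domestic banks to foreign borrowers 1320.1, increase in resident deposits held at foreign banks 610.2, sale of domestic government bonds to non-residents 1163.1; capital account: sale of embassy land to a foreign government 161.1, acquisition of foreign patents and trademarks (non-produced assets) 97.5.)

-716.7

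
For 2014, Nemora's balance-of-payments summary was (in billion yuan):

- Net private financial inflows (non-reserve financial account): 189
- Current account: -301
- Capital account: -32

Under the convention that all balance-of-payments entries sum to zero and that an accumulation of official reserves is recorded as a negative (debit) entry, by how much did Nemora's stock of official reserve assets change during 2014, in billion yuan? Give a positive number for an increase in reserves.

-144

Official reserve transactions balance = -((-301) + (-32) + 189) = 144
An accumulation of reserves is recorded as a debit (negative entry), so the change in the stock of reserves is the negative of that balance.
Change in official reserves = -(144) = -144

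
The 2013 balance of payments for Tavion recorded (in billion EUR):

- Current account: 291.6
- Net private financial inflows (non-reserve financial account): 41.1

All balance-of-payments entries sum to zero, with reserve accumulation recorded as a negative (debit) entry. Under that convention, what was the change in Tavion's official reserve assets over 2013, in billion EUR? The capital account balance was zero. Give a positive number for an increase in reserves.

332.7

Official reserve transactions balance = -(291.6 + 41.1) = -332.7
An accumulation of reserves is recorded as a debit (negative entry), so the change in the stock of reserves is the negative of that balance.
Change in official reserves = -(-332.7) = 332.7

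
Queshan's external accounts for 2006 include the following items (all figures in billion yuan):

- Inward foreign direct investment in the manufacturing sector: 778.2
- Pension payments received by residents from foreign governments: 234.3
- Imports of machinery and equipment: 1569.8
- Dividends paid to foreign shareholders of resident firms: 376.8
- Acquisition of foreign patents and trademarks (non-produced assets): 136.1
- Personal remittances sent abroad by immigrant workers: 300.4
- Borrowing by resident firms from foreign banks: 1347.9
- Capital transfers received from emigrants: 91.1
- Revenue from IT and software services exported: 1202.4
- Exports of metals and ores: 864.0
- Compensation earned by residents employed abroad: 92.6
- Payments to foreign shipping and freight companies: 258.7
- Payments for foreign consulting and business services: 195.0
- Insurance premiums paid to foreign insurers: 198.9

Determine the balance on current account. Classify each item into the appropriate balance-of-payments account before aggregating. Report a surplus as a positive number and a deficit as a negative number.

-506.3

Goods: -1569.8 + 864.0 = -705.8
Services: -198.9 - 195.0 + 1202.4 - 258.7 = 549.8
Primary income: -376.8 + 92.6 = -284.2
Secondary income: -300.4 + 234.3 = -66.1
Current account = (-705.8) + 549.8 + (-284.2) + (-66.1) = -506.3
(Excluded from the current account — financial account: inward foreign direct investment in the manufacturing sector 778.2, borrowing by resident firms from foreign banks 1347.9; capital account: acquisition of foreign patents and trademarks (non-produced assets) 136.1, capital transfers received from emigrants 91.1.)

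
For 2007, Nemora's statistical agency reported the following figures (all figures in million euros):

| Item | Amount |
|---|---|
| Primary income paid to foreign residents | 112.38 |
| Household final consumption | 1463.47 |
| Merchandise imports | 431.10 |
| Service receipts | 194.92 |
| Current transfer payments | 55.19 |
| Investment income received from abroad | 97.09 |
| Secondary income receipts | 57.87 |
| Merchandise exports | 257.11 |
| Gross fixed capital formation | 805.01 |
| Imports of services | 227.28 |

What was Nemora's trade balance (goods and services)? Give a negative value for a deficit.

Goods balance = 257.11 - 431.10 = -173.99
Services balance = 194.92 - 227.28 = -32.36
Trade balance (goods + services) = -173.99 + (-32.36) = -206.35

-206.35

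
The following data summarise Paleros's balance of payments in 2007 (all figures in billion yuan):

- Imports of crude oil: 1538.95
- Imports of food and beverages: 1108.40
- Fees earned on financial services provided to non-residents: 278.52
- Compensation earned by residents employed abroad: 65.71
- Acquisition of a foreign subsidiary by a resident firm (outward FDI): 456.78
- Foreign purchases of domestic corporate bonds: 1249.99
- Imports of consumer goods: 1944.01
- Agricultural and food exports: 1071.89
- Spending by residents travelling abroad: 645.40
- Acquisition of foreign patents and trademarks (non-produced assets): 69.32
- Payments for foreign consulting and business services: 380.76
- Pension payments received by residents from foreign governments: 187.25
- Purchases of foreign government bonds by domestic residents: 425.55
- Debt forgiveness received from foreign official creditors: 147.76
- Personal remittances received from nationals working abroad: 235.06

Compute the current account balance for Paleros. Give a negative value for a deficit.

Goods: -1944.01 - 1538.95 + 1071.89 - 1108.40 = -3519.47
Services: 278.52 - 645.40 - 380.76 = -747.64
Primary income: 65.71
Secondary income: 187.25 + 235.06 = 422.31
Current account = (-3519.47) + (-747.64) + 65.71 + 422.31 = -3779.09
(Excluded from the current account — financial account: acquisition of a foreign subsidiary by a resident firm (outward FDI) 456.78, foreign purchases of domestic corporate bonds 1249.99, purchases of foreign government bonds by domestic residents 425.55; capital account: acquisition of foreign patents and trademarks (non-produced assets) 69.32, debt forgiveness received from foreign official creditors 147.76.)

-3779.09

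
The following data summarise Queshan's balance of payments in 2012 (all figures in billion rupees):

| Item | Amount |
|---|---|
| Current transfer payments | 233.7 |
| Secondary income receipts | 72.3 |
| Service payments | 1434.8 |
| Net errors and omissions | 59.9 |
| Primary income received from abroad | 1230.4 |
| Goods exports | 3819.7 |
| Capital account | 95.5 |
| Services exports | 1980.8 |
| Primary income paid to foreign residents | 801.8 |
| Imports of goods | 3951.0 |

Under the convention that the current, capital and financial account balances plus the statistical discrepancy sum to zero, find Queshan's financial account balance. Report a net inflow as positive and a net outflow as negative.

-837.3

Goods balance = 3819.7 - 3951.0 = -131.3
Services balance = 1980.8 - 1434.8 = 546.0
Trade balance (goods + services) = -131.3 + 546.0 = 414.7
Net primary income = 1230.4 - 801.8 = 428.6
Net secondary income = 72.3 - 233.7 = -161.4
Current account = 414.7 + 428.6 + (-161.4) = 681.9
Financial account = -(681.9 + 95.5 + 59.9) = -837.3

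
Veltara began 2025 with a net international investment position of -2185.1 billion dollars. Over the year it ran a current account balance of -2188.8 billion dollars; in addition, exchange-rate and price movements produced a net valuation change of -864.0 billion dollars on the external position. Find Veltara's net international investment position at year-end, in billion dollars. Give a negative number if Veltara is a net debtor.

-5237.9

Change in NIIP = current account + net valuation change = -2188.8 + (-864.0) = -3052.8
End-of-year NIIP = -2185.1 + (-3052.8) = -5237.9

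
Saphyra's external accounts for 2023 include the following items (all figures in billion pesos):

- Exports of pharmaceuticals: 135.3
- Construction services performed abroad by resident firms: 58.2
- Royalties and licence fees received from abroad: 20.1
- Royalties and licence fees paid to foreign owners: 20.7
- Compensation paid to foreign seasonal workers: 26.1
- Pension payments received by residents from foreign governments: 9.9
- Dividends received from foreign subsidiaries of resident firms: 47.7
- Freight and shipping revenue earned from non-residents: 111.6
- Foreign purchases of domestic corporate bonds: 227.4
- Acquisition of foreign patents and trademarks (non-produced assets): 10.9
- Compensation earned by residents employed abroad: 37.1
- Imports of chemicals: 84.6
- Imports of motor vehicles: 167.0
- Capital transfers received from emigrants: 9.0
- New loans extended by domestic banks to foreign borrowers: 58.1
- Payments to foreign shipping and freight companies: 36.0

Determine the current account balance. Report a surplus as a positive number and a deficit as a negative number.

Goods: -167.0 + 135.3 - 84.6 = -116.3
Services: -36.0 + 58.2 + 20.1 - 20.7 + 111.6 = 133.2
Primary income: 37.1 - 26.1 + 47.7 = 58.7
Secondary income: 9.9
Current account = (-116.3) + 133.2 + 58.7 + 9.9 = 85.5
(Excluded from the current account — financial account: foreign purchases of domestic corporate bonds 227.4, new loans extended by domestic banks to foreign borrowers 58.1; capital account: acquisition of foreign patents and trademarks (non-produced assets) 10.9, capital transfers received from emigrants 9.0.)

85.5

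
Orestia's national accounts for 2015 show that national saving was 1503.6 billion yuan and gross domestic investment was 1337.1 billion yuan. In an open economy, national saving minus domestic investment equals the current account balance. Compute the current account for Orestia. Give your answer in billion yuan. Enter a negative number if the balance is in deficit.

166.5

CA = S - I = 1503.6 - 1337.1 = 166.5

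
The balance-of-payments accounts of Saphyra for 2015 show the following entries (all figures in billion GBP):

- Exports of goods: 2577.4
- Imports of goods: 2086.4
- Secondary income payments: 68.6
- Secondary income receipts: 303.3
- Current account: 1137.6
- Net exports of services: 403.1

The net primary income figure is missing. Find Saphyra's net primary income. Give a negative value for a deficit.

8.8

Current account = goods balance + services balance + net primary income + net secondary income
Sum of the known components = 1128.8
Net primary income = CA - (known components) = 1137.6 - 1128.8 = 8.8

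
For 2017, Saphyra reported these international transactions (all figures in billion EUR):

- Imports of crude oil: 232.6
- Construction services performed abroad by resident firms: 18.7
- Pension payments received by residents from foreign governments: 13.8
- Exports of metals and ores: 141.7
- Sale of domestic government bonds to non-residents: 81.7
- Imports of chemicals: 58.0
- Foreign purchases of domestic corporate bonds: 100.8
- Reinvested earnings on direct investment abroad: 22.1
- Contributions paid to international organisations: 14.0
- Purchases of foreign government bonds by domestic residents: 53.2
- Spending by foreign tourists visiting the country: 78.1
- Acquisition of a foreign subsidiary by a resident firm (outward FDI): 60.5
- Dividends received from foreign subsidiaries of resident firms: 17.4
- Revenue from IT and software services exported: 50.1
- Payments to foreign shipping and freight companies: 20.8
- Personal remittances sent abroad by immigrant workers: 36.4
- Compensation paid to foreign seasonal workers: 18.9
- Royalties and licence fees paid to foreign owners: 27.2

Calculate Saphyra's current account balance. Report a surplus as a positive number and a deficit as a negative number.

Goods: -232.6 + 141.7 - 58.0 = -148.9
Services: -27.2 + 18.7 + 78.1 + 50.1 - 20.8 = 98.9
Primary income: 17.4 - 18.9 + 22.1 = 20.6
Secondary income: -36.4 - 14.0 + 13.8 = -36.6
Current account = (-148.9) + 98.9 + 20.6 + (-36.6) = -66.0
(Excluded from the current account — financial account: sale of domestic government bonds to non-residents 81.7, foreign purchases of domestic corporate bonds 100.8, purchases of foreign government bonds by domestic residents 53.2, acquisition of a foreign subsidiary by a resident firm (outward FDI) 60.5.)

-66.0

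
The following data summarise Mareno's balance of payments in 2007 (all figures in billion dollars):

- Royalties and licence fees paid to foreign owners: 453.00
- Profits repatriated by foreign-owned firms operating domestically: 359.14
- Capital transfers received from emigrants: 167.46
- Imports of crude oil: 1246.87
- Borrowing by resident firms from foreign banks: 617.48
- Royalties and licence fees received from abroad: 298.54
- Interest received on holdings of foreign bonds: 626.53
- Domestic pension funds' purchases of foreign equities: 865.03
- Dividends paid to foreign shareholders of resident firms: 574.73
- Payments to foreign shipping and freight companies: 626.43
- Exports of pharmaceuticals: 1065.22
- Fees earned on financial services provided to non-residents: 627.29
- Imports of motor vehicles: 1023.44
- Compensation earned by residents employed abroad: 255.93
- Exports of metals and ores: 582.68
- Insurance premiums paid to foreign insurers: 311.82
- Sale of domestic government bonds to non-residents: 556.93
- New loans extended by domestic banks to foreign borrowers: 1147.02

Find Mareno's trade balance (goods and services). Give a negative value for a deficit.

-1087.83

Goods: 1065.22 + 582.68 - 1246.87 - 1023.44 = -622.41
Services: -311.82 - 626.43 + 298.54 - 453.00 + 627.29 = -465.42
Trade balance = -622.41 + (-465.42) = -1087.83
(Excluded from the trade balance — primary income: profits repatriated by foreign-owned firms operating domestically 359.14, interest received on holdings of foreign bonds 626.53, dividends paid to foreign shareholders of resident firms 574.73, compensation earned by residents employed abroad 255.93; capital account: capital transfers received from emigrants 167.46; financial account: borrowing by resident firms from foreign banks 617.48, domestic pension funds' purchases of foreign equities 865.03, sale of domestic government bonds to non-residents 556.93, new loans extended by domestic banks to foreign borrowers 1147.02.)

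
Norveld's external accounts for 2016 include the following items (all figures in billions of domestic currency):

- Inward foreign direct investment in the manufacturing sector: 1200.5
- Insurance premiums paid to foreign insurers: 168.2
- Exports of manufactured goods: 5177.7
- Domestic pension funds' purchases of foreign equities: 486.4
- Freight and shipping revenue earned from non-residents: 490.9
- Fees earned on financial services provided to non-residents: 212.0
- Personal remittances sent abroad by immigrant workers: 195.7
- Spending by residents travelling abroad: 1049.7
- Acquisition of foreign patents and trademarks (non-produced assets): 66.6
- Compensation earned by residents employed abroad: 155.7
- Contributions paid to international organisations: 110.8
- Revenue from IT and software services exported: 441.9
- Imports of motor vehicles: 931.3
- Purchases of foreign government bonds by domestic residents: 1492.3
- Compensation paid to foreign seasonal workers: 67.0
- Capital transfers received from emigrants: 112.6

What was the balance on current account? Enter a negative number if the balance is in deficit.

3955.5

Goods: 5177.7 - 931.3 = 4246.4
Services: 441.9 + 490.9 - 168.2 + 212.0 - 1049.7 = -73.1
Primary income: -67.0 + 155.7 = 88.7
Secondary income: -110.8 - 195.7 = -306.5
Current account = 4246.4 + (-73.1) + 88.7 + (-306.5) = 3955.5
(Excluded from the current account — financial account: inward foreign direct investment in the manufacturing sector 1200.5, domestic pension funds' purchases of foreign equities 486.4, purchases of foreign government bonds by domestic residents 1492.3; capital account: acquisition of foreign patents and trademarks (non-produced assets) 66.6, capital transfers received from emigrants 112.6.)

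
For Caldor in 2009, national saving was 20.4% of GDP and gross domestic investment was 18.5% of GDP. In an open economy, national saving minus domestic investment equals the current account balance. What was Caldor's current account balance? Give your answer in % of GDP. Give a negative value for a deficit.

1.9

S - I = CA (net lending to the rest of the world).
CA = S - I = 20.4 - 18.5 = 1.9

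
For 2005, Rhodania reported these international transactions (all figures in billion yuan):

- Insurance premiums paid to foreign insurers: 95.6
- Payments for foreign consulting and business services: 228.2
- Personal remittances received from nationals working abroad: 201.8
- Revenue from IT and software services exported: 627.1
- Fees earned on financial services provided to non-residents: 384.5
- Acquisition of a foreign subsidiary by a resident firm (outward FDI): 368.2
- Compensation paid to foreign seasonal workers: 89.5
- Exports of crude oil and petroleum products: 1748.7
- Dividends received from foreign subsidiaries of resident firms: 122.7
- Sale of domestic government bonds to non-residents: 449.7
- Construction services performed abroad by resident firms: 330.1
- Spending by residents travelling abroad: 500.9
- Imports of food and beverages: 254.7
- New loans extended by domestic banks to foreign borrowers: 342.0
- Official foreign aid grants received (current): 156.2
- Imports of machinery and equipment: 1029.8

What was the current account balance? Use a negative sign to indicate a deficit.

1372.4

Goods: -254.7 - 1029.8 + 1748.7 = 464.2
Services: -228.2 + 330.1 + 627.1 + 384.5 - 500.9 - 95.6 = 517.0
Primary income: 122.7 - 89.5 = 33.2
Secondary income: 201.8 + 156.2 = 358.0
Current account = 464.2 + 517.0 + 33.2 + 358.0 = 1372.4
(Excluded from the current account — financial account: acquisition of a foreign subsidiary by a resident firm (outward FDI) 368.2, sale of domestic government bonds to non-residents 449.7, new loans extended by domestic banks to foreign borrowers 342.0.)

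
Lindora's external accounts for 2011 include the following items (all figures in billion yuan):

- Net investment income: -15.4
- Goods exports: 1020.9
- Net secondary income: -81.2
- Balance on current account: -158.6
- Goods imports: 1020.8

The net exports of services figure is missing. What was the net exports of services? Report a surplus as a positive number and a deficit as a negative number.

-62.1

Current account = goods balance + services balance + net primary income + net secondary income
Sum of the known components = -96.5
Net exports of services = CA - (known components) = -158.6 - (-96.5) = -62.1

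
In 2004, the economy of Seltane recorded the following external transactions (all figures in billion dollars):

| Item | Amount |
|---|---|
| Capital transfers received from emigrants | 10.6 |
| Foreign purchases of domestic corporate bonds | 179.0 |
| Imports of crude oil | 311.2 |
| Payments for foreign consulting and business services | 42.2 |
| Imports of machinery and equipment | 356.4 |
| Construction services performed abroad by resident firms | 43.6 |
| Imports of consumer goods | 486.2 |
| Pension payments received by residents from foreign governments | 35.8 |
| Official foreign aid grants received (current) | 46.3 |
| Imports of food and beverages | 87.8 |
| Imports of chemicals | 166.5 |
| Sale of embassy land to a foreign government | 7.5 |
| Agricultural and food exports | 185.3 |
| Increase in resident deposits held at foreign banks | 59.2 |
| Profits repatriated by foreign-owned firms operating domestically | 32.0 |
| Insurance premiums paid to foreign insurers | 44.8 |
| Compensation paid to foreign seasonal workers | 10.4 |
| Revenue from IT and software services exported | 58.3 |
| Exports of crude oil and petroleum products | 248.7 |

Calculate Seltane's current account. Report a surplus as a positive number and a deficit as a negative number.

-919.5

Goods: -87.8 - 356.4 - 486.2 + 248.7 - 166.5 + 185.3 - 311.2 = -974.1
Services: -44.8 - 42.2 + 43.6 + 58.3 = 14.9
Primary income: -32.0 - 10.4 = -42.4
Secondary income: 35.8 + 46.3 = 82.1
Current account = (-974.1) + 14.9 + (-42.4) + 82.1 = -919.5
(Excluded from the current account — capital account: capital transfers received from emigrants 10.6, sale of embassy land to a foreign government 7.5; financial account: foreign purchases of domestic corporate bonds 179.0, increase in resident deposits held at foreign banks 59.2.)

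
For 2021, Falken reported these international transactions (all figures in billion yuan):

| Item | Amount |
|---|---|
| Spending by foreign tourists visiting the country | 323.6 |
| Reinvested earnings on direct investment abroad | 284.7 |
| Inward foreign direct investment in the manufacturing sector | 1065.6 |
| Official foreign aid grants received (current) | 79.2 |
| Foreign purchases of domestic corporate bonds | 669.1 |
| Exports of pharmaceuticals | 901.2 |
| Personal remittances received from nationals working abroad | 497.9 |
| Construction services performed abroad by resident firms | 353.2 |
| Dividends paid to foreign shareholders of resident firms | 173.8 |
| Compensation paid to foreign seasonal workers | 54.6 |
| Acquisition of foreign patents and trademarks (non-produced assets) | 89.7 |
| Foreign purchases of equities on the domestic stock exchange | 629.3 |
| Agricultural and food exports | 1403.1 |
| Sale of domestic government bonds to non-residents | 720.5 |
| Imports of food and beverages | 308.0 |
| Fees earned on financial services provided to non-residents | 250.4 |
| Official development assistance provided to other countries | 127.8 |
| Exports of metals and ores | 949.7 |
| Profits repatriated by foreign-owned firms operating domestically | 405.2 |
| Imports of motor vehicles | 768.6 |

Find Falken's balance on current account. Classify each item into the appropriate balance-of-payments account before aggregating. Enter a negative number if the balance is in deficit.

Goods: 949.7 - 768.6 + 1403.1 - 308.0 + 901.2 = 2177.4
Services: 323.6 + 353.2 + 250.4 = 927.2
Primary income: -405.2 - 173.8 + 284.7 - 54.6 = -348.9
Secondary income: 79.2 - 127.8 + 497.9 = 449.3
Current account = 2177.4 + 927.2 + (-348.9) + 449.3 = 3205.0
(Excluded from the current account — financial account: inward foreign direct investment in the manufacturing sector 1065.6, foreign purchases of domestic corporate bonds 669.1, foreign purchases of equities on the domestic stock exchange 629.3, sale of domestic government bonds to non-residents 720.5; capital account: acquisition of foreign patents and trademarks (non-produced assets) 89.7.)

3205.0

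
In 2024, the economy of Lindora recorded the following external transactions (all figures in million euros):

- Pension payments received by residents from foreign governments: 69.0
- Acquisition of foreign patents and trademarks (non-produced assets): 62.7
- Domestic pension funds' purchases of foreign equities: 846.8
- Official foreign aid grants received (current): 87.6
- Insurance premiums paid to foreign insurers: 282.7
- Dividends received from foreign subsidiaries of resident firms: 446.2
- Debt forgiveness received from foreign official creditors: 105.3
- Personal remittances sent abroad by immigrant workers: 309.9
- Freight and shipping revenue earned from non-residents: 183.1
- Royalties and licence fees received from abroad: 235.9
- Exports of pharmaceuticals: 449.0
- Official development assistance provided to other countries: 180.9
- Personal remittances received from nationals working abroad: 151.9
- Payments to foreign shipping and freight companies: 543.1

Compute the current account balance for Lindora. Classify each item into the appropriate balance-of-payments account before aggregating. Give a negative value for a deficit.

Goods: 449.0
Services: 183.1 - 543.1 - 282.7 + 235.9 = -406.8
Primary income: 446.2
Secondary income: -180.9 + 151.9 - 309.9 + 87.6 + 69.0 = -182.3
Current account = 449.0 + (-406.8) + 446.2 + (-182.3) = 306.1
(Excluded from the current account — capital account: acquisition of foreign patents and trademarks (non-produced assets) 62.7, debt forgiveness received from foreign official creditors 105.3; financial account: domestic pension funds' purchases of foreign equities 846.8.)

306.1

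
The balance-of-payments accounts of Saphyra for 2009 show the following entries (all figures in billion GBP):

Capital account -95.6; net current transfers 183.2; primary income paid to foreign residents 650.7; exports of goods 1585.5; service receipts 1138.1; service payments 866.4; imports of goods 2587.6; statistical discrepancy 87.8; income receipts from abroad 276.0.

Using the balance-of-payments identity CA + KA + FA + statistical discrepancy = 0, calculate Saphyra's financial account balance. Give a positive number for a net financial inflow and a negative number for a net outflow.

Goods balance = 1585.5 - 2587.6 = -1002.1
Services balance = 1138.1 - 866.4 = 271.7
Trade balance (goods + services) = -1002.1 + 271.7 = -730.4
Net primary income = 276.0 - 650.7 = -374.7
Net secondary income = 183.2
Current account = -730.4 + (-374.7) + 183.2 = -921.9
Financial account = -(-921.9 + (-95.6) + 87.8) = 929.7

929.7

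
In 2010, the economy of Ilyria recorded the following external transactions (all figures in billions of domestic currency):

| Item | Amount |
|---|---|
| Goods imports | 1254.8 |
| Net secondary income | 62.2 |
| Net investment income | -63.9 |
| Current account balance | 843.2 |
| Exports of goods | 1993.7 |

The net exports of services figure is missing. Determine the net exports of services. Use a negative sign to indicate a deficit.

Current account = goods balance + services balance + net primary income + net secondary income
Sum of the known components = 737.2
Net exports of services = CA - (known components) = 843.2 - 737.2 = 106.0

106.0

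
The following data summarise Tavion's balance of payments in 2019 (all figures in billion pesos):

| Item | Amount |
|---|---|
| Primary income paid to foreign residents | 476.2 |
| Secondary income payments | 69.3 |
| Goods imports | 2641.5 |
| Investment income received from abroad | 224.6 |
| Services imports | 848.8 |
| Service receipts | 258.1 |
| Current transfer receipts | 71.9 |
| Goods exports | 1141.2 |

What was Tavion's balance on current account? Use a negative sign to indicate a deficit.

Goods balance = 1141.2 - 2641.5 = -1500.3
Services balance = 258.1 - 848.8 = -590.7
Trade balance (goods + services) = -1500.3 + (-590.7) = -2091.0
Net primary income = 224.6 - 476.2 = -251.6
Net secondary income = 71.9 - 69.3 = 2.6
Current account = -2091.0 + (-251.6) + 2.6 = -2340.0

-2340.0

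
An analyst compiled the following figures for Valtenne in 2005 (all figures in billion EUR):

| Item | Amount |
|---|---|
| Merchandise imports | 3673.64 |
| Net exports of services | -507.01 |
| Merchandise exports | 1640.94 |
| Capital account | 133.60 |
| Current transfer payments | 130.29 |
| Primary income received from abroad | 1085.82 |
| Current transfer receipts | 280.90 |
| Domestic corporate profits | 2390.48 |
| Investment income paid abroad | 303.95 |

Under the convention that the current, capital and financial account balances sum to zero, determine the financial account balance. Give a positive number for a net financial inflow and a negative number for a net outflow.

1473.63

Goods balance = 1640.94 - 3673.64 = -2032.70
Services balance = -507.01
Trade balance (goods + services) = -2032.70 + (-507.01) = -2539.71
Net primary income = 1085.82 - 303.95 = 781.87
Net secondary income = 280.90 - 130.29 = 150.61
Current account = -2539.71 + 781.87 + 150.61 = -1607.23
Financial account = -(-1607.23 + 133.60) = 1473.63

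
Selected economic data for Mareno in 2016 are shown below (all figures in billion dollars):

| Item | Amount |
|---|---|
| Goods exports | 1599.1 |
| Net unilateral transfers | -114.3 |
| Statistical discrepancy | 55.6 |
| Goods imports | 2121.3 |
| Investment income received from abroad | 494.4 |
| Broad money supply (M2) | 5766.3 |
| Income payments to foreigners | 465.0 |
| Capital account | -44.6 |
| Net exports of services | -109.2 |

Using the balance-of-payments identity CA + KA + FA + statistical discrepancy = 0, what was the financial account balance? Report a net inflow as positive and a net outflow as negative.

Goods balance = 1599.1 - 2121.3 = -522.2
Services balance = -109.2
Trade balance (goods + services) = -522.2 + (-109.2) = -631.4
Net primary income = 494.4 - 465.0 = 29.4
Net secondary income = -114.3
Current account = -631.4 + 29.4 + (-114.3) = -716.3
Financial account = -(-716.3 + (-44.6) + 55.6) = 705.3

705.3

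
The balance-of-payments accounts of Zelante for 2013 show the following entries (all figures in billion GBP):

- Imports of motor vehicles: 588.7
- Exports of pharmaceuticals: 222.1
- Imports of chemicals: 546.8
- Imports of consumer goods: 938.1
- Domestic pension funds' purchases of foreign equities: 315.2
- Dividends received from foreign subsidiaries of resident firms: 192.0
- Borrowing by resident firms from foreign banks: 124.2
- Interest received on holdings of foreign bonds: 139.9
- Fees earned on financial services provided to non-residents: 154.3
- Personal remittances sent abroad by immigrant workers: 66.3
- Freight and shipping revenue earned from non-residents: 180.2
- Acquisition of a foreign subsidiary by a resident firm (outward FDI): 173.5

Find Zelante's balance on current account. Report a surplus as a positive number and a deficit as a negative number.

-1251.4

Goods: 222.1 - 588.7 - 546.8 - 938.1 = -1851.5
Services: 180.2 + 154.3 = 334.5
Primary income: 192.0 + 139.9 = 331.9
Secondary income: -66.3
Current account = (-1851.5) + 334.5 + 331.9 + (-66.3) = -1251.4
(Excluded from the current account — financial account: domestic pension funds' purchases of foreign equities 315.2, borrowing by resident firms from foreign banks 124.2, acquisition of a foreign subsidiary by a resident firm (outward FDI) 173.5.)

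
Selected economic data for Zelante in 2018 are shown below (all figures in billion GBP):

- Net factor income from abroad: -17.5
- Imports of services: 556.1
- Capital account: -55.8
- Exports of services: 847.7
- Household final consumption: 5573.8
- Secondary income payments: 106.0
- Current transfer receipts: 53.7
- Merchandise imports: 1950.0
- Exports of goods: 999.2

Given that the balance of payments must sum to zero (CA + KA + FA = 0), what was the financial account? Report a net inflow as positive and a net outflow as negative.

Goods balance = 999.2 - 1950.0 = -950.8
Services balance = 847.7 - 556.1 = 291.6
Trade balance (goods + services) = -950.8 + 291.6 = -659.2
Net primary income = -17.5
Net secondary income = 53.7 - 106.0 = -52.3
Current account = -659.2 + (-17.5) + (-52.3) = -729.0
Financial account = -(-729.0 + (-55.8)) = 784.8

784.8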